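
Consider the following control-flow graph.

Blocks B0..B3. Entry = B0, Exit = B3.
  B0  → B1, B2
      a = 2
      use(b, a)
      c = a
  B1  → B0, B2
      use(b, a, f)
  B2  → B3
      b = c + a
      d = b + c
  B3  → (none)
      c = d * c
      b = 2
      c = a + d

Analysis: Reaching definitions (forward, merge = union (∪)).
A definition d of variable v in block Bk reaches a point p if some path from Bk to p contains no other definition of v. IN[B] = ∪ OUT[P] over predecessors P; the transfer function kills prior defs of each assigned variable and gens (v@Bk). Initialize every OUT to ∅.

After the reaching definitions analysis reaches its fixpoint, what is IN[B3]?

Answer: {a@B0, b@B2, c@B0, d@B2}

Derivation:
Fixpoint table:
  B0:  IN={a@B0, c@B0}  OUT={a@B0, c@B0}
  B1:  IN={a@B0, c@B0}  OUT={a@B0, c@B0}
  B2:  IN={a@B0, c@B0}  OUT={a@B0, b@B2, c@B0, d@B2}
  B3:  IN={a@B0, b@B2, c@B0, d@B2}  OUT={a@B0, b@B3, c@B3, d@B2}

Merge at B3: IN[B3] = OUT[B2] = {a@B0, b@B2, c@B0, d@B2}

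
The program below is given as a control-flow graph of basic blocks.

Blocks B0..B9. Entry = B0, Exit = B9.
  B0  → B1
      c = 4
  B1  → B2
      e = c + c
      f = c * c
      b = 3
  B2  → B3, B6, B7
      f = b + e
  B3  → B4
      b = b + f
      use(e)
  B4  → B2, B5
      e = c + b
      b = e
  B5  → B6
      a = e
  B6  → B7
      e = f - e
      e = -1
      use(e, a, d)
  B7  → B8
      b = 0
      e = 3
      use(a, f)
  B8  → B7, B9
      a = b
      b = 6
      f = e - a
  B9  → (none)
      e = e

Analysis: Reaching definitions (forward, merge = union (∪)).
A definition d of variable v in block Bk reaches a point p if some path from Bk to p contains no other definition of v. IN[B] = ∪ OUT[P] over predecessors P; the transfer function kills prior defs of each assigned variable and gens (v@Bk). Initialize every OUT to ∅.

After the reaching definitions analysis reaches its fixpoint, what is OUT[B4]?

Converged values:
  B0:  IN={}  OUT={c@B0}
  B1:  IN={c@B0}  OUT={b@B1, c@B0, e@B1, f@B1}
  B2:  IN={b@B1, b@B4, c@B0, e@B1, e@B4, f@B1, f@B2}  OUT={b@B1, b@B4, c@B0, e@B1, e@B4, f@B2}
  B3:  IN={b@B1, b@B4, c@B0, e@B1, e@B4, f@B2}  OUT={b@B3, c@B0, e@B1, e@B4, f@B2}
  B4:  IN={b@B3, c@B0, e@B1, e@B4, f@B2}  OUT={b@B4, c@B0, e@B4, f@B2}
  B5:  IN={b@B4, c@B0, e@B4, f@B2}  OUT={a@B5, b@B4, c@B0, e@B4, f@B2}
  B6:  IN={a@B5, b@B1, b@B4, c@B0, e@B1, e@B4, f@B2}  OUT={a@B5, b@B1, b@B4, c@B0, e@B6, f@B2}
  B7:  IN={a@B5, a@B8, b@B1, b@B4, b@B8, c@B0, e@B1, e@B4, e@B6, e@B7, f@B2, f@B8}  OUT={a@B5, a@B8, b@B7, c@B0, e@B7, f@B2, f@B8}
  B8:  IN={a@B5, a@B8, b@B7, c@B0, e@B7, f@B2, f@B8}  OUT={a@B8, b@B8, c@B0, e@B7, f@B8}
  B9:  IN={a@B8, b@B8, c@B0, e@B7, f@B8}  OUT={a@B8, b@B8, c@B0, e@B9, f@B8}

Merge at B4: IN[B4] = OUT[B3] = {b@B3, c@B0, e@B1, e@B4, f@B2}
Applying B4's transfer function to that IN value gives OUT[B4] (row B4 above).

Answer: {b@B4, c@B0, e@B4, f@B2}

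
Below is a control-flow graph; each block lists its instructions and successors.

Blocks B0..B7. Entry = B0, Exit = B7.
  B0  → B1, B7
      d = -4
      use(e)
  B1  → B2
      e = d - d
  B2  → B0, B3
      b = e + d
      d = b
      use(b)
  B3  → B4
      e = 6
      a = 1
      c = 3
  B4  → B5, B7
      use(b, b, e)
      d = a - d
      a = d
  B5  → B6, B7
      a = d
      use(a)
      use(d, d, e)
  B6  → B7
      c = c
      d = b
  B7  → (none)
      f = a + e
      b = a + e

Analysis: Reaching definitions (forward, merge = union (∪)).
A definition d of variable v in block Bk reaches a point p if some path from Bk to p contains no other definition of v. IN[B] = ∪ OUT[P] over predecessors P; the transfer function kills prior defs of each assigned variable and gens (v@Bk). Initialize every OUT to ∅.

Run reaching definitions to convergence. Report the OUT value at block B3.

Per-block solution:
  B0:   IN={b@B2, d@B2, e@B1}   OUT={b@B2, d@B0, e@B1}
  B1:   IN={b@B2, d@B0, e@B1}   OUT={b@B2, d@B0, e@B1}
  B2:   IN={b@B2, d@B0, e@B1}   OUT={b@B2, d@B2, e@B1}
  B3:   IN={b@B2, d@B2, e@B1}   OUT={a@B3, b@B2, c@B3, d@B2, e@B3}
  B4:   IN={a@B3, b@B2, c@B3, d@B2, e@B3}   OUT={a@B4, b@B2, c@B3, d@B4, e@B3}
  B5:   IN={a@B4, b@B2, c@B3, d@B4, e@B3}   OUT={a@B5, b@B2, c@B3, d@B4, e@B3}
  B6:   IN={a@B5, b@B2, c@B3, d@B4, e@B3}   OUT={a@B5, b@B2, c@B6, d@B6, e@B3}
  B7:   IN={a@B4, a@B5, b@B2, c@B3, c@B6, d@B0, d@B4, d@B6, e@B1, e@B3}   OUT={a@B4, a@B5, b@B7, c@B3, c@B6, d@B0, d@B4, d@B6, e@B1, e@B3, f@B7}

Merge at B3: IN[B3] = OUT[B2] = {b@B2, d@B2, e@B1}
Applying B3's transfer function to that IN value gives OUT[B3] (row B3 above).

Answer: {a@B3, b@B2, c@B3, d@B2, e@B3}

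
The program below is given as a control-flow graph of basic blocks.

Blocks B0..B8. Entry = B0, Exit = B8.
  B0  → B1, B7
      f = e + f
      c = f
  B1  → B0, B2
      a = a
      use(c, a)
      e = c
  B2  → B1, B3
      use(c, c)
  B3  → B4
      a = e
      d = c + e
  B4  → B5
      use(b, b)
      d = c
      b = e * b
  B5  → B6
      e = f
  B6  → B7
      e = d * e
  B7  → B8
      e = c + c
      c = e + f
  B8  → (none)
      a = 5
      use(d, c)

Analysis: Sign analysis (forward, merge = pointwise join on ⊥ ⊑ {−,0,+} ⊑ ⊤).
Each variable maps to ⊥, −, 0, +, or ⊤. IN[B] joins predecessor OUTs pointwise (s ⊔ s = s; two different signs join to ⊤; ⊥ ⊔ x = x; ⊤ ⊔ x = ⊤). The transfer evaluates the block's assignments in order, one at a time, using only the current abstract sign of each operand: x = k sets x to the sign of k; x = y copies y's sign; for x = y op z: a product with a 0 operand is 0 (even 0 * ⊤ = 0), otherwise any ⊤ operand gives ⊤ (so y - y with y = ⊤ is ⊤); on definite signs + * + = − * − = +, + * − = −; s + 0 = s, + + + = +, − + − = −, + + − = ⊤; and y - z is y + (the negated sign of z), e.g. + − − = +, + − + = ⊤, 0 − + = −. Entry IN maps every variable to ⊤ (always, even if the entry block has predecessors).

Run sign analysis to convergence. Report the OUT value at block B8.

Per-block solution:
  B0:   IN=(all ⊤)   OUT=(all ⊤)
  B1:   IN=(all ⊤)   OUT=(all ⊤)
  B2:   IN=(all ⊤)   OUT=(all ⊤)
  B3:   IN=(all ⊤)   OUT=(all ⊤)
  B4:   IN=(all ⊤)   OUT=(all ⊤)
  B5:   IN=(all ⊤)   OUT=(all ⊤)
  B6:   IN=(all ⊤)   OUT=(all ⊤)
  B7:   IN=(all ⊤)   OUT=(all ⊤)
  B8:   IN=(all ⊤)   OUT={a:+; rest ⊤}

Merge at B8: IN[B8] = OUT[B7] = {a: ⊤, b: ⊤, c: ⊤, d: ⊤, e: ⊤, f: ⊤}
Applying B8's transfer function to that IN value gives OUT[B8] (row B8 above).

Answer: {a: +, b: ⊤, c: ⊤, d: ⊤, e: ⊤, f: ⊤}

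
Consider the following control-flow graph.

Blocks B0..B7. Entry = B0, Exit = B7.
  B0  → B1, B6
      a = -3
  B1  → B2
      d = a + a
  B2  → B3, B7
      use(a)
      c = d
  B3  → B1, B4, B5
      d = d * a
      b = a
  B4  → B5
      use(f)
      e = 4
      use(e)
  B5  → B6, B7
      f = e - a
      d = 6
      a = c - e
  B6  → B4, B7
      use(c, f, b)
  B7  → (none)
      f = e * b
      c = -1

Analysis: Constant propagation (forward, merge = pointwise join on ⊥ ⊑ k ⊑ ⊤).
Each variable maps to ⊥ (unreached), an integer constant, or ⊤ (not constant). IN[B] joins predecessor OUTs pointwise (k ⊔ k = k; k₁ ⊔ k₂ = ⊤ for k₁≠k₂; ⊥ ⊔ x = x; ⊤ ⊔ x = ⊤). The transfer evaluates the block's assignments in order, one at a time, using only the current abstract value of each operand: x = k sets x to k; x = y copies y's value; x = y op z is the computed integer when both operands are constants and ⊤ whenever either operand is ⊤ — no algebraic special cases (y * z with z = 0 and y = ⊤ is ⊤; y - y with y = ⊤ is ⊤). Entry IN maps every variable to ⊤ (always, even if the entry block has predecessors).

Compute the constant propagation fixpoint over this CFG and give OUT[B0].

Per-block solution:
  B0: | IN=(all ⊤) | OUT={a:-3; rest ⊤}
  B1: | IN={a:-3; rest ⊤} | OUT={a:-3, d:-6; rest ⊤}
  B2: | IN={a:-3, d:-6; rest ⊤} | OUT={a:-3, c:-6, d:-6; rest ⊤}
  B3: | IN={a:-3, c:-6, d:-6; rest ⊤} | OUT={a:-3, b:-3, c:-6, d:18; rest ⊤}
  B4: | IN=(all ⊤) | OUT={e:4; rest ⊤}
  B5: | IN=(all ⊤) | OUT={d:6; rest ⊤}
  B6: | IN=(all ⊤) | OUT=(all ⊤)
  B7: | IN=(all ⊤) | OUT={c:-1; rest ⊤}

B0 is the boundary node: IN[B0] = {a: ⊤, b: ⊤, c: ⊤, d: ⊤, e: ⊤, f: ⊤}
Applying B0's transfer function to that IN value gives OUT[B0] (row B0 above).

Answer: {a: -3, b: ⊤, c: ⊤, d: ⊤, e: ⊤, f: ⊤}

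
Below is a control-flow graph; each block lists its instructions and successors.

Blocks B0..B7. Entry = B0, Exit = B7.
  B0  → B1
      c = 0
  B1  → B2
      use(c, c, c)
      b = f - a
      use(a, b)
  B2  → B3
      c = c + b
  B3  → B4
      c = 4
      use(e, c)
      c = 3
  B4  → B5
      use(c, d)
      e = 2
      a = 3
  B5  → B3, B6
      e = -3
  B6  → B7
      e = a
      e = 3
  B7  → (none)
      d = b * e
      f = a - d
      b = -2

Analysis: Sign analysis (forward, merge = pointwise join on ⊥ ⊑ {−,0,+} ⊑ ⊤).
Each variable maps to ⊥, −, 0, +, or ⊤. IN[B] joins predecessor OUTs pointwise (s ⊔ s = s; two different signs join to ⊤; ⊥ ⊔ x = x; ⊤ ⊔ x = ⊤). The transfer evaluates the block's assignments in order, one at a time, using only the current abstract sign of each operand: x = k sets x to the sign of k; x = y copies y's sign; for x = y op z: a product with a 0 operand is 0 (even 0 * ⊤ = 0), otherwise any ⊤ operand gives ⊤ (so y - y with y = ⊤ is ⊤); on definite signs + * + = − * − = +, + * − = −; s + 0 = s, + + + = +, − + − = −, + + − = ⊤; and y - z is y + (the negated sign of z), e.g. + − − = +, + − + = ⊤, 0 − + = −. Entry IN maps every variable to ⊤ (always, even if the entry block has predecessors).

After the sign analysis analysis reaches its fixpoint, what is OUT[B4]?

Fixpoint table:
  B0:  IN=(all ⊤)  OUT={c:0; rest ⊤}
  B1:  IN={c:0; rest ⊤}  OUT={c:0; rest ⊤}
  B2:  IN={c:0; rest ⊤}  OUT=(all ⊤)
  B3:  IN=(all ⊤)  OUT={c:+; rest ⊤}
  B4:  IN={c:+; rest ⊤}  OUT={a:+, c:+, e:+; rest ⊤}
  B5:  IN={a:+, c:+, e:+; rest ⊤}  OUT={a:+, c:+, e:-; rest ⊤}
  B6:  IN={a:+, c:+, e:-; rest ⊤}  OUT={a:+, c:+, e:+; rest ⊤}
  B7:  IN={a:+, c:+, e:+; rest ⊤}  OUT={a:+, b:-, c:+, e:+; rest ⊤}

Merge at B4: IN[B4] = OUT[B3] = {a: ⊤, b: ⊤, c: +, d: ⊤, e: ⊤, f: ⊤}
Applying B4's transfer function to that IN value gives OUT[B4] (row B4 above).

Answer: {a: +, b: ⊤, c: +, d: ⊤, e: +, f: ⊤}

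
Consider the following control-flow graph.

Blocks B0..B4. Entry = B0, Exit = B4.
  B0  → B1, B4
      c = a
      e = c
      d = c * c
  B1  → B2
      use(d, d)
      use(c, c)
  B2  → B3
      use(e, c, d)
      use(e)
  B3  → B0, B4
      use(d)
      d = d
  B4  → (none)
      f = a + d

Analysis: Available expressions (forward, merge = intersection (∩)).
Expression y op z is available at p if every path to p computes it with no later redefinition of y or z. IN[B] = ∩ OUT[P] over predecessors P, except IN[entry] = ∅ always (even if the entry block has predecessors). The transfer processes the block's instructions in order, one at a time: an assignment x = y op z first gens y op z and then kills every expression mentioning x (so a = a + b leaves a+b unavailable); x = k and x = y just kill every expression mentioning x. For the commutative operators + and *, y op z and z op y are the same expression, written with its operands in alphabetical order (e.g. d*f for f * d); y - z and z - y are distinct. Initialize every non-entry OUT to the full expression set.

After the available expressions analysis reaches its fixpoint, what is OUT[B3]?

Answer: {c*c}

Trace:
Converged values:
  B0:  IN={}  OUT={c*c}
  B1:  IN={c*c}  OUT={c*c}
  B2:  IN={c*c}  OUT={c*c}
  B3:  IN={c*c}  OUT={c*c}
  B4:  IN={c*c}  OUT={a+d, c*c}

Merge at B3: IN[B3] = OUT[B2] = {c*c}
Applying B3's transfer function to that IN value gives OUT[B3] (row B3 above).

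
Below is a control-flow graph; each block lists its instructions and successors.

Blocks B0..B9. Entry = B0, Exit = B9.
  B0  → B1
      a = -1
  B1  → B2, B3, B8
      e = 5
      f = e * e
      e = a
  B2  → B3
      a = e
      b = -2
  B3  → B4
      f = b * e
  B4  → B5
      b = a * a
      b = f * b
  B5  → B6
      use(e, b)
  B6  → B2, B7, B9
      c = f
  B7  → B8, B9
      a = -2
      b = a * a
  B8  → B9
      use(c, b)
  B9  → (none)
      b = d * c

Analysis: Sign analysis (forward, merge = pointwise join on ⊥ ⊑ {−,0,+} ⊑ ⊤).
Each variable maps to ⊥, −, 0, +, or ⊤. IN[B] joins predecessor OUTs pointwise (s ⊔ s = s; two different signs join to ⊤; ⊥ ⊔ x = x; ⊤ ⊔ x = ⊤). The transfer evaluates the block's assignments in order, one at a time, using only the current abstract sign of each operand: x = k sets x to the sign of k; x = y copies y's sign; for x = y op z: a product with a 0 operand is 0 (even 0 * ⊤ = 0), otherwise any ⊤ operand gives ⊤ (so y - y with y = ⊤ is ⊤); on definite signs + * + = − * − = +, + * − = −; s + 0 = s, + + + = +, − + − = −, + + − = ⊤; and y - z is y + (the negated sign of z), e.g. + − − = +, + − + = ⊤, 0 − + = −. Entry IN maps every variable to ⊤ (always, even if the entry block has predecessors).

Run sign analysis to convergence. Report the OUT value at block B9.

Converged values:
  B0:  IN=(all ⊤)  OUT={a:-; rest ⊤}
  B1:  IN={a:-; rest ⊤}  OUT={a:-, e:-, f:+; rest ⊤}
  B2:  IN={a:-, e:-; rest ⊤}  OUT={a:-, b:-, e:-; rest ⊤}
  B3:  IN={a:-, e:-; rest ⊤}  OUT={a:-, e:-; rest ⊤}
  B4:  IN={a:-, e:-; rest ⊤}  OUT={a:-, e:-; rest ⊤}
  B5:  IN={a:-, e:-; rest ⊤}  OUT={a:-, e:-; rest ⊤}
  B6:  IN={a:-, e:-; rest ⊤}  OUT={a:-, e:-; rest ⊤}
  B7:  IN={a:-, e:-; rest ⊤}  OUT={a:-, b:+, e:-; rest ⊤}
  B8:  IN={a:-, e:-; rest ⊤}  OUT={a:-, e:-; rest ⊤}
  B9:  IN={a:-, e:-; rest ⊤}  OUT={a:-, e:-; rest ⊤}

Merge at B9: IN[B9] = OUT[B6] ⊔ OUT[B7] ⊔ OUT[B8] = {a: -, b: ⊤, c: ⊤, d: ⊤, e: -, f: ⊤}
Applying B9's transfer function to that IN value gives OUT[B9] (row B9 above).

Answer: {a: -, b: ⊤, c: ⊤, d: ⊤, e: -, f: ⊤}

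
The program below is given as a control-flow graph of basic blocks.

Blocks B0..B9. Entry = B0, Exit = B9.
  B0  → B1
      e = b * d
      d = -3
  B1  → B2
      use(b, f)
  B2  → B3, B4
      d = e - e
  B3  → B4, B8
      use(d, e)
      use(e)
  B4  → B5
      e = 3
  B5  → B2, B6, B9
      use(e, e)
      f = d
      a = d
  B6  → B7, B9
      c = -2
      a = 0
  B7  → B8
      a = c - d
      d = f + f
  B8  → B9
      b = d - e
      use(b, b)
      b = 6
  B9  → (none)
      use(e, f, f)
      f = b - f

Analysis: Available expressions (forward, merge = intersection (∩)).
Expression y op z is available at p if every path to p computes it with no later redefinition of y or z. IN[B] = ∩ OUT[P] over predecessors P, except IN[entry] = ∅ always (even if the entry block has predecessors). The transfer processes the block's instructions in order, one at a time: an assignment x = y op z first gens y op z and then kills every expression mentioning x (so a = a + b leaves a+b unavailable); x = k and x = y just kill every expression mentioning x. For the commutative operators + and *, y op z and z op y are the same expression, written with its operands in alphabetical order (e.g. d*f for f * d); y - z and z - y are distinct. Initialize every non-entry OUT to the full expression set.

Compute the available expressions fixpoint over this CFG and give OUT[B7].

Converged values:
  B0: | IN={} | OUT={}
  B1: | IN={} | OUT={}
  B2: | IN={} | OUT={e-e}
  B3: | IN={e-e} | OUT={e-e}
  B4: | IN={e-e} | OUT={}
  B5: | IN={} | OUT={}
  B6: | IN={} | OUT={}
  B7: | IN={} | OUT={f+f}
  B8: | IN={} | OUT={d-e}
  B9: | IN={} | OUT={}

Merge at B7: IN[B7] = OUT[B6] = {}
Applying B7's transfer function to that IN value gives OUT[B7] (row B7 above).

Answer: {f+f}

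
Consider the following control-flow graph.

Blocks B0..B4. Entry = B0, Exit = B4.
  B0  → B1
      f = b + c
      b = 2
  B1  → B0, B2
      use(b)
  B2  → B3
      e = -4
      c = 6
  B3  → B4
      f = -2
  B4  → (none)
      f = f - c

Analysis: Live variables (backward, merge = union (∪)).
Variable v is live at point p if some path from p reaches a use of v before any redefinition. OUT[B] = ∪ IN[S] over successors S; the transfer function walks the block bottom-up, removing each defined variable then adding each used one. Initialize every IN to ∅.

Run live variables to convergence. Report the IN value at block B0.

Converged values:
  B0:  IN={b, c}  OUT={b, c}
  B1:  IN={b, c}  OUT={b, c}
  B2:  IN={}  OUT={c}
  B3:  IN={c}  OUT={c, f}
  B4:  IN={c, f}  OUT={}

Merge at B0: OUT[B0] = IN[B1] = {b, c}
Applying B0's transfer function to that OUT value gives IN[B0] (row B0 above).

Answer: {b, c}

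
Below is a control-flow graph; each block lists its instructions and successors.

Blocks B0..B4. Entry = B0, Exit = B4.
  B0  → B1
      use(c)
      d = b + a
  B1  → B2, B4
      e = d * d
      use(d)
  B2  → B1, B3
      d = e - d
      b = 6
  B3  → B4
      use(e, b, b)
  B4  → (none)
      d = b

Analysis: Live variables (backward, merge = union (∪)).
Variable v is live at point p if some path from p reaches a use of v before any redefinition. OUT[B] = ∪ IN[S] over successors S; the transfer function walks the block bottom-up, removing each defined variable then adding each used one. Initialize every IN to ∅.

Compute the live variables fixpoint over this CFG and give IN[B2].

Converged values:
  B0:  IN={a, b, c}  OUT={b, d}
  B1:  IN={b, d}  OUT={b, d, e}
  B2:  IN={d, e}  OUT={b, d, e}
  B3:  IN={b, e}  OUT={b}
  B4:  IN={b}  OUT={}

Merge at B2: OUT[B2] = IN[B1] ⊔ IN[B3] = {b, d, e}
Applying B2's transfer function to that OUT value gives IN[B2] (row B2 above).

Answer: {d, e}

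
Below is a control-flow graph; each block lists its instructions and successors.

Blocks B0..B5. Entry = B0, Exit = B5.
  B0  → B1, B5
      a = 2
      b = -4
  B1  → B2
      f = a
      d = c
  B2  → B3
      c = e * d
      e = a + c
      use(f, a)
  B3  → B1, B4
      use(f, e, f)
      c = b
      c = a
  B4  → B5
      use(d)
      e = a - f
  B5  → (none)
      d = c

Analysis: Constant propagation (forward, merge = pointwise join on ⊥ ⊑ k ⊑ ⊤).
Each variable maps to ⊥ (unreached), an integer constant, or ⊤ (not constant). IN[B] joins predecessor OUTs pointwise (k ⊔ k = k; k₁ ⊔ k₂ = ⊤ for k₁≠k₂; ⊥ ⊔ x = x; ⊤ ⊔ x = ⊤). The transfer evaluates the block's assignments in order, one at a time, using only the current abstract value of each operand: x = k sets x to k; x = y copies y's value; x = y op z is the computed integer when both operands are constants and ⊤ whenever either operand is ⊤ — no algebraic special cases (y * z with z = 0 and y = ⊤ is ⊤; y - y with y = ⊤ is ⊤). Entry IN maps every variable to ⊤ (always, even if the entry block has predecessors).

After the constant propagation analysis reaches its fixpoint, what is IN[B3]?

Fixpoint table:
  B0:  IN=(all ⊤)  OUT={a:2, b:-4; rest ⊤}
  B1:  IN={a:2, b:-4; rest ⊤}  OUT={a:2, b:-4, f:2; rest ⊤}
  B2:  IN={a:2, b:-4, f:2; rest ⊤}  OUT={a:2, b:-4, f:2; rest ⊤}
  B3:  IN={a:2, b:-4, f:2; rest ⊤}  OUT={a:2, b:-4, c:2, f:2; rest ⊤}
  B4:  IN={a:2, b:-4, c:2, f:2; rest ⊤}  OUT={a:2, b:-4, c:2, e:0, f:2; rest ⊤}
  B5:  IN={a:2, b:-4; rest ⊤}  OUT={a:2, b:-4; rest ⊤}

Merge at B3: IN[B3] = OUT[B2] = {a: 2, b: -4, c: ⊤, d: ⊤, e: ⊤, f: 2}

Answer: {a: 2, b: -4, c: ⊤, d: ⊤, e: ⊤, f: 2}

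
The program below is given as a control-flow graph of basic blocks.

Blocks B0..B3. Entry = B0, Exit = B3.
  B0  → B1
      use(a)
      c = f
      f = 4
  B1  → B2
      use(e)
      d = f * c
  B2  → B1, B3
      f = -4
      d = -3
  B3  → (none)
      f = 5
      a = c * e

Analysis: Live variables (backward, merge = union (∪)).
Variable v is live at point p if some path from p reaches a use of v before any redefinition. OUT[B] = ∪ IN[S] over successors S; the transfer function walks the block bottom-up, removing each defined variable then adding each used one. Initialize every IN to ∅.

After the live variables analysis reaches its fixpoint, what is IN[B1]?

Answer: {c, e, f}

Derivation:
Converged values:
  B0:   IN={a, e, f}   OUT={c, e, f}
  B1:   IN={c, e, f}   OUT={c, e}
  B2:   IN={c, e}   OUT={c, e, f}
  B3:   IN={c, e}   OUT={}

Merge at B1: OUT[B1] = IN[B2] = {c, e}
Applying B1's transfer function to that OUT value gives IN[B1] (row B1 above).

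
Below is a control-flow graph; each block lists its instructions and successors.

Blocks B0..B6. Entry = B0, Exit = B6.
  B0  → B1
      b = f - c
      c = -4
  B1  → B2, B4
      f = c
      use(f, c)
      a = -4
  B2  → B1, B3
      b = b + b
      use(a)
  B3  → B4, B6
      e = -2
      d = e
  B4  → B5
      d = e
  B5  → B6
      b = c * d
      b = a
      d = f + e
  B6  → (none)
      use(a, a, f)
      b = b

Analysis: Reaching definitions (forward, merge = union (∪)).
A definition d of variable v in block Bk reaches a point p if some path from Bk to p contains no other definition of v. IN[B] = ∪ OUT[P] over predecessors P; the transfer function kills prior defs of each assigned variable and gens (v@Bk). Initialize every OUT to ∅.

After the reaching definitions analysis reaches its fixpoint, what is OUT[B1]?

Answer: {a@B1, b@B0, b@B2, c@B0, f@B1}

Trace:
Converged values:
  B0: | IN={} | OUT={b@B0, c@B0}
  B1: | IN={a@B1, b@B0, b@B2, c@B0, f@B1} | OUT={a@B1, b@B0, b@B2, c@B0, f@B1}
  B2: | IN={a@B1, b@B0, b@B2, c@B0, f@B1} | OUT={a@B1, b@B2, c@B0, f@B1}
  B3: | IN={a@B1, b@B2, c@B0, f@B1} | OUT={a@B1, b@B2, c@B0, d@B3, e@B3, f@B1}
  B4: | IN={a@B1, b@B0, b@B2, c@B0, d@B3, e@B3, f@B1} | OUT={a@B1, b@B0, b@B2, c@B0, d@B4, e@B3, f@B1}
  B5: | IN={a@B1, b@B0, b@B2, c@B0, d@B4, e@B3, f@B1} | OUT={a@B1, b@B5, c@B0, d@B5, e@B3, f@B1}
  B6: | IN={a@B1, b@B2, b@B5, c@B0, d@B3, d@B5, e@B3, f@B1} | OUT={a@B1, b@B6, c@B0, d@B3, d@B5, e@B3, f@B1}

Merge at B1: IN[B1] = OUT[B0] ⊔ OUT[B2] = {a@B1, b@B0, b@B2, c@B0, f@B1}
Applying B1's transfer function to that IN value gives OUT[B1] (row B1 above).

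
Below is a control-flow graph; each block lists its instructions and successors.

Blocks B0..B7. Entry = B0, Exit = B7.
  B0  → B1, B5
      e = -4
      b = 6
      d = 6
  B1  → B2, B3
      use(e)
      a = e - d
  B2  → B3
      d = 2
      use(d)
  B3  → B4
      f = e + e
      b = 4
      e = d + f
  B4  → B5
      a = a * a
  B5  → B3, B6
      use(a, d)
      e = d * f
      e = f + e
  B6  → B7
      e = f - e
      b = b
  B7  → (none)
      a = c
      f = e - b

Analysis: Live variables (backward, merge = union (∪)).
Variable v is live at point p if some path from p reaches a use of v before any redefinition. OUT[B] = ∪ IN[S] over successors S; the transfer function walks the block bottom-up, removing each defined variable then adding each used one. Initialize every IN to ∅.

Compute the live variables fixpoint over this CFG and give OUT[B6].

Answer: {b, c, e}

Derivation:
Converged values:
  B0:  IN={a, c, f}  OUT={a, b, c, d, e, f}
  B1:  IN={c, d, e}  OUT={a, c, d, e}
  B2:  IN={a, c, e}  OUT={a, c, d, e}
  B3:  IN={a, c, d, e}  OUT={a, b, c, d, f}
  B4:  IN={a, b, c, d, f}  OUT={a, b, c, d, f}
  B5:  IN={a, b, c, d, f}  OUT={a, b, c, d, e, f}
  B6:  IN={b, c, e, f}  OUT={b, c, e}
  B7:  IN={b, c, e}  OUT={}

Merge at B6: OUT[B6] = IN[B7] = {b, c, e}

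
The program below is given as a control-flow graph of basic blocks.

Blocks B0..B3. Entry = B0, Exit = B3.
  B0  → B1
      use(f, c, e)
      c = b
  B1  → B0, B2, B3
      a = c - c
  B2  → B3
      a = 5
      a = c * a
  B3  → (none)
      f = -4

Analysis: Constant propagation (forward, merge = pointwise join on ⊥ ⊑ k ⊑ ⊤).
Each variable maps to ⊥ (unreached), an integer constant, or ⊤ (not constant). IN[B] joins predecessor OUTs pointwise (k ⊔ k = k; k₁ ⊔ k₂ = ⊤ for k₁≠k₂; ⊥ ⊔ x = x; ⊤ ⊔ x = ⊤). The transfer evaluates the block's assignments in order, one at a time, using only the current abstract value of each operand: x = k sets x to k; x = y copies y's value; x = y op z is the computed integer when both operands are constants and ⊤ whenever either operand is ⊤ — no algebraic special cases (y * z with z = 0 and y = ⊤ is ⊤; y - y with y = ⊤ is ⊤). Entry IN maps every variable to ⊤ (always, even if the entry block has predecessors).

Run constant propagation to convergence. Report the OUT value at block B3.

Fixpoint table:
  B0:  IN=(all ⊤)  OUT=(all ⊤)
  B1:  IN=(all ⊤)  OUT=(all ⊤)
  B2:  IN=(all ⊤)  OUT=(all ⊤)
  B3:  IN=(all ⊤)  OUT={f:-4; rest ⊤}

Merge at B3: IN[B3] = OUT[B1] ⊔ OUT[B2] = {a: ⊤, b: ⊤, c: ⊤, d: ⊤, e: ⊤, f: ⊤}
Applying B3's transfer function to that IN value gives OUT[B3] (row B3 above).

Answer: {a: ⊤, b: ⊤, c: ⊤, d: ⊤, e: ⊤, f: -4}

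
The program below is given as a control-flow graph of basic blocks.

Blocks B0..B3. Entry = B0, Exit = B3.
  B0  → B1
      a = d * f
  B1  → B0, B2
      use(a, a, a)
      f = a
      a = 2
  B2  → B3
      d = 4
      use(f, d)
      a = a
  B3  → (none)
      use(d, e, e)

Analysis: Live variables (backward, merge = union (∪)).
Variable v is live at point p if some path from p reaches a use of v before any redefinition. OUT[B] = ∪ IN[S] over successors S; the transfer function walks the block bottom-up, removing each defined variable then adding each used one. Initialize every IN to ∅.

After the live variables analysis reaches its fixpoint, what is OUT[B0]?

Answer: {a, d, e}

Working:
Fixpoint table:
  B0:   IN={d, e, f}   OUT={a, d, e}
  B1:   IN={a, d, e}   OUT={a, d, e, f}
  B2:   IN={a, e, f}   OUT={d, e}
  B3:   IN={d, e}   OUT={}

Merge at B0: OUT[B0] = IN[B1] = {a, d, e}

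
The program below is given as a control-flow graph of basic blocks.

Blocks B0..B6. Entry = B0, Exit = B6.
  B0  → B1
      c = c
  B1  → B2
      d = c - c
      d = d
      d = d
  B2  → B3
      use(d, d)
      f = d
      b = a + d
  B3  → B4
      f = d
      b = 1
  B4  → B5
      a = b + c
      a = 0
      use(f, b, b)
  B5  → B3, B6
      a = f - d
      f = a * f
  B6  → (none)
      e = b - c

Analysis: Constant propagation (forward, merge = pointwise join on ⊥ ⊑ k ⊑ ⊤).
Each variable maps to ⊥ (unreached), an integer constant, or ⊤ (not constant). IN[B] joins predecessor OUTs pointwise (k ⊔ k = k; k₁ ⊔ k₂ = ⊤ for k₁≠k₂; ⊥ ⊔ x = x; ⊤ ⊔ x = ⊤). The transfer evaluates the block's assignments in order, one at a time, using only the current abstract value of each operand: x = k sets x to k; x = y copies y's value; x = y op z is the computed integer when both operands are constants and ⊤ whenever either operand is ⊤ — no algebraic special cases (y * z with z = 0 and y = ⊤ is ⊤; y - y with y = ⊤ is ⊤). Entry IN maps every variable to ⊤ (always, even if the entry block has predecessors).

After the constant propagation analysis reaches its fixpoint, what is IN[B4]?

Answer: {a: ⊤, b: 1, c: ⊤, d: ⊤, e: ⊤, f: ⊤}

Derivation:
Converged values:
  B0:  IN=(all ⊤)  OUT=(all ⊤)
  B1:  IN=(all ⊤)  OUT=(all ⊤)
  B2:  IN=(all ⊤)  OUT=(all ⊤)
  B3:  IN=(all ⊤)  OUT={b:1; rest ⊤}
  B4:  IN={b:1; rest ⊤}  OUT={a:0, b:1; rest ⊤}
  B5:  IN={a:0, b:1; rest ⊤}  OUT={b:1; rest ⊤}
  B6:  IN={b:1; rest ⊤}  OUT={b:1; rest ⊤}

Merge at B4: IN[B4] = OUT[B3] = {a: ⊤, b: 1, c: ⊤, d: ⊤, e: ⊤, f: ⊤}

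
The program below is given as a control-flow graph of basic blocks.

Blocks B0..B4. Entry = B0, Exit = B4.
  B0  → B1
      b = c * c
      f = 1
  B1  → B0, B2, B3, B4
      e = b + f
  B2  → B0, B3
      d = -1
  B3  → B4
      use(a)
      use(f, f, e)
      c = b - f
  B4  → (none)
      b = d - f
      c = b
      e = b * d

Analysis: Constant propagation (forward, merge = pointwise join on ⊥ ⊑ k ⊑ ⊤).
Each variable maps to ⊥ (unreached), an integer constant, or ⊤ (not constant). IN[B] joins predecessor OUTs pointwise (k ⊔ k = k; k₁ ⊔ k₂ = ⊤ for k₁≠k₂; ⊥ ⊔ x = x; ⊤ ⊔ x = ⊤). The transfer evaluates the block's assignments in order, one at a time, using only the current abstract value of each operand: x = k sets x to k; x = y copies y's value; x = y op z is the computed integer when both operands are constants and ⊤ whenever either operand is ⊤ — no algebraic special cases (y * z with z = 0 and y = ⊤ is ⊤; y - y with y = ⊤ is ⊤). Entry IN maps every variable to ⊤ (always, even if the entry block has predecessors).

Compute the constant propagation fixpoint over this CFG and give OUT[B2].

Answer: {a: ⊤, b: ⊤, c: ⊤, d: -1, e: ⊤, f: 1}

Working:
Per-block solution:
  B0:  IN=(all ⊤)  OUT={f:1; rest ⊤}
  B1:  IN={f:1; rest ⊤}  OUT={f:1; rest ⊤}
  B2:  IN={f:1; rest ⊤}  OUT={d:-1, f:1; rest ⊤}
  B3:  IN={f:1; rest ⊤}  OUT={f:1; rest ⊤}
  B4:  IN={f:1; rest ⊤}  OUT={f:1; rest ⊤}

Merge at B2: IN[B2] = OUT[B1] = {a: ⊤, b: ⊤, c: ⊤, d: ⊤, e: ⊤, f: 1}
Applying B2's transfer function to that IN value gives OUT[B2] (row B2 above).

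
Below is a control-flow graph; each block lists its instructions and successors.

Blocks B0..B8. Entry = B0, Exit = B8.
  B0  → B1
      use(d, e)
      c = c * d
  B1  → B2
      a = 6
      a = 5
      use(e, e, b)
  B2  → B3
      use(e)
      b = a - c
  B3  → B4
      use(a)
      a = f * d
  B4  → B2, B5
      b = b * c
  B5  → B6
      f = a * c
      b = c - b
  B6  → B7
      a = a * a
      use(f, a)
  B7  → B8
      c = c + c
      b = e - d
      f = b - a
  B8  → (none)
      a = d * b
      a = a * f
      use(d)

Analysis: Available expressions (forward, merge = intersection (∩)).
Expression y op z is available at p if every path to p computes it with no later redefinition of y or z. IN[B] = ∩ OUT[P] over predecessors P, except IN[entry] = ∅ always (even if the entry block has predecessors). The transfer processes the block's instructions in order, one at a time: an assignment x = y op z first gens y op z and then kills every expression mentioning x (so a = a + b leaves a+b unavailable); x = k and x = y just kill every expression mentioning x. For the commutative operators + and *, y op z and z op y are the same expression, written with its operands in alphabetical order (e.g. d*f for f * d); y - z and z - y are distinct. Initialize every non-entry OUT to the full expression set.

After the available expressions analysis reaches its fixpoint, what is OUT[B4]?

Answer: {d*f}

Trace:
Converged values:
  B0:   IN={}   OUT={}
  B1:   IN={}   OUT={}
  B2:   IN={}   OUT={a-c}
  B3:   IN={a-c}   OUT={d*f}
  B4:   IN={d*f}   OUT={d*f}
  B5:   IN={d*f}   OUT={a*c}
  B6:   IN={a*c}   OUT={}
  B7:   IN={}   OUT={b-a, e-d}
  B8:   IN={b-a, e-d}   OUT={b*d, e-d}

Merge at B4: IN[B4] = OUT[B3] = {d*f}
Applying B4's transfer function to that IN value gives OUT[B4] (row B4 above).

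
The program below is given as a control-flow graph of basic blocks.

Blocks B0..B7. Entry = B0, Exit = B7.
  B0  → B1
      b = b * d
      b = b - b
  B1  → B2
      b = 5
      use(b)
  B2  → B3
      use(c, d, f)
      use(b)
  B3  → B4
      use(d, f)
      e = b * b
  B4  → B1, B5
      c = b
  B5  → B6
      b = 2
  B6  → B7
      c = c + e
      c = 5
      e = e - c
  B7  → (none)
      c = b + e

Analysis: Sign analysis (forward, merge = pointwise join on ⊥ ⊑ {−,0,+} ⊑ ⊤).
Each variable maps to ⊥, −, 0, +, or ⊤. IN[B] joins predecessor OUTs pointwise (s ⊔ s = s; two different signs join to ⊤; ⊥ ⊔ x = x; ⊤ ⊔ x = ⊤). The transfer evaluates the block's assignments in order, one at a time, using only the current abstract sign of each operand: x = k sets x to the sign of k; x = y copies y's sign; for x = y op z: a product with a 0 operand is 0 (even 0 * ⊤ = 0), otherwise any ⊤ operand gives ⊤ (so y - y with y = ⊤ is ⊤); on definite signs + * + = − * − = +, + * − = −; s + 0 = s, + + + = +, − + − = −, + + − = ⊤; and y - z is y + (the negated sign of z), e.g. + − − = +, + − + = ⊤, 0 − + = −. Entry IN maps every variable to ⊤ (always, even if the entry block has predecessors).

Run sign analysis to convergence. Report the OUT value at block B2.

Answer: {a: ⊤, b: +, c: ⊤, d: ⊤, e: ⊤, f: ⊤}

Derivation:
Fixpoint table:
  B0: | IN=(all ⊤) | OUT=(all ⊤)
  B1: | IN=(all ⊤) | OUT={b:+; rest ⊤}
  B2: | IN={b:+; rest ⊤} | OUT={b:+; rest ⊤}
  B3: | IN={b:+; rest ⊤} | OUT={b:+, e:+; rest ⊤}
  B4: | IN={b:+, e:+; rest ⊤} | OUT={b:+, c:+, e:+; rest ⊤}
  B5: | IN={b:+, c:+, e:+; rest ⊤} | OUT={b:+, c:+, e:+; rest ⊤}
  B6: | IN={b:+, c:+, e:+; rest ⊤} | OUT={b:+, c:+; rest ⊤}
  B7: | IN={b:+, c:+; rest ⊤} | OUT={b:+; rest ⊤}

Merge at B2: IN[B2] = OUT[B1] = {a: ⊤, b: +, c: ⊤, d: ⊤, e: ⊤, f: ⊤}
Applying B2's transfer function to that IN value gives OUT[B2] (row B2 above).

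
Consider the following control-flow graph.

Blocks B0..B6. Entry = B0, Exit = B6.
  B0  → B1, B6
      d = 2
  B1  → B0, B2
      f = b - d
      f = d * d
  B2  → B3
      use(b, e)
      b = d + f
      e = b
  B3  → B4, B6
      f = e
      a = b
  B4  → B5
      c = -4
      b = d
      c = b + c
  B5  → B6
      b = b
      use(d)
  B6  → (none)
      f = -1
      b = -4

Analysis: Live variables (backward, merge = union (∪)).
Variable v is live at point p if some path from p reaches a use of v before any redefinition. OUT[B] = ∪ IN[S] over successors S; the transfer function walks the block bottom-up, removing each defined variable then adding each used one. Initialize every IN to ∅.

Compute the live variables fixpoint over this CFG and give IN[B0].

Converged values:
  B0: | IN={b, e} | OUT={b, d, e}
  B1: | IN={b, d, e} | OUT={b, d, e, f}
  B2: | IN={b, d, e, f} | OUT={b, d, e}
  B3: | IN={b, d, e} | OUT={d}
  B4: | IN={d} | OUT={b, d}
  B5: | IN={b, d} | OUT={}
  B6: | IN={} | OUT={}

Merge at B0: OUT[B0] = IN[B1] ⊔ IN[B6] = {b, d, e}
Applying B0's transfer function to that OUT value gives IN[B0] (row B0 above).

Answer: {b, e}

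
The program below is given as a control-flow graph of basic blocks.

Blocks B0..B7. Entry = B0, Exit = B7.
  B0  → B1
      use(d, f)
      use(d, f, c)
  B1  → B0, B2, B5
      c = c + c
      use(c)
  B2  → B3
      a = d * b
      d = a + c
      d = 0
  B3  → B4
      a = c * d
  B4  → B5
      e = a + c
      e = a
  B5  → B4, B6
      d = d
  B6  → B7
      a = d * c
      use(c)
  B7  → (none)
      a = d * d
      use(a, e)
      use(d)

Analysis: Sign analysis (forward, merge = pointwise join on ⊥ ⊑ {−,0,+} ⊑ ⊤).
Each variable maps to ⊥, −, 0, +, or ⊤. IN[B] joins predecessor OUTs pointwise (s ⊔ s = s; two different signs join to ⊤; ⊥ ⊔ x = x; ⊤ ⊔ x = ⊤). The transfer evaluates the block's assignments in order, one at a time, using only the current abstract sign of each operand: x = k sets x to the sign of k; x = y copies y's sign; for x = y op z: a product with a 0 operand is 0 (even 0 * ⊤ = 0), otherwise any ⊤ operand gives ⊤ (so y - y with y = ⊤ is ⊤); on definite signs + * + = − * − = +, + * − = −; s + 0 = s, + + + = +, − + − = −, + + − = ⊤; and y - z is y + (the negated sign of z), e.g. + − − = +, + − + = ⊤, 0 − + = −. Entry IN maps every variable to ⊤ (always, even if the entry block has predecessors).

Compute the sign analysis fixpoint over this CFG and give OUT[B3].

Answer: {a: 0, b: ⊤, c: ⊤, d: 0, e: ⊤, f: ⊤}

Trace:
Per-block solution:
  B0:  IN=(all ⊤)  OUT=(all ⊤)
  B1:  IN=(all ⊤)  OUT=(all ⊤)
  B2:  IN=(all ⊤)  OUT={d:0; rest ⊤}
  B3:  IN={d:0; rest ⊤}  OUT={a:0, d:0; rest ⊤}
  B4:  IN=(all ⊤)  OUT=(all ⊤)
  B5:  IN=(all ⊤)  OUT=(all ⊤)
  B6:  IN=(all ⊤)  OUT=(all ⊤)
  B7:  IN=(all ⊤)  OUT=(all ⊤)

Merge at B3: IN[B3] = OUT[B2] = {a: ⊤, b: ⊤, c: ⊤, d: 0, e: ⊤, f: ⊤}
Applying B3's transfer function to that IN value gives OUT[B3] (row B3 above).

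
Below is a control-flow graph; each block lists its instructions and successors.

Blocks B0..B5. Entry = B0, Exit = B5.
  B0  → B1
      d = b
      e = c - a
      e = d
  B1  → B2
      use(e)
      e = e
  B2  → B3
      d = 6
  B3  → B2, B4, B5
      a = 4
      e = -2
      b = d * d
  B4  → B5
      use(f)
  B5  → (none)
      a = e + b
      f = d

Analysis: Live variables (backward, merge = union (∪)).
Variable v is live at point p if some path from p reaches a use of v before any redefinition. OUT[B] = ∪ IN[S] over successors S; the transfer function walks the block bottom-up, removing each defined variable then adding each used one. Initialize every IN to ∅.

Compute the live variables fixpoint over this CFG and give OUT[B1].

Converged values:
  B0: | IN={a, b, c, f} | OUT={e, f}
  B1: | IN={e, f} | OUT={f}
  B2: | IN={f} | OUT={d, f}
  B3: | IN={d, f} | OUT={b, d, e, f}
  B4: | IN={b, d, e, f} | OUT={b, d, e}
  B5: | IN={b, d, e} | OUT={}

Merge at B1: OUT[B1] = IN[B2] = {f}

Answer: {f}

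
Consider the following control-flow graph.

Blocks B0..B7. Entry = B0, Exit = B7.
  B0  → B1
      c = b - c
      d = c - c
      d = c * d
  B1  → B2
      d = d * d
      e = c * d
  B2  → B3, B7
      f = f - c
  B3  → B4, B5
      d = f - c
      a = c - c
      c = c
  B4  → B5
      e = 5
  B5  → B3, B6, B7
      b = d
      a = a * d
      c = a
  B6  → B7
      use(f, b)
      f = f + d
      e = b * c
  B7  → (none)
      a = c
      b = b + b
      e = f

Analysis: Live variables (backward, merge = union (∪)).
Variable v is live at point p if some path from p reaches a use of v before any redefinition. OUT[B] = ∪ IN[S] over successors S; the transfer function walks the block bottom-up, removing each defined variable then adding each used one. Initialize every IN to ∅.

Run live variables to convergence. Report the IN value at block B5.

Per-block solution:
  B0:   IN={b, c, f}   OUT={b, c, d, f}
  B1:   IN={b, c, d, f}   OUT={b, c, f}
  B2:   IN={b, c, f}   OUT={b, c, f}
  B3:   IN={c, f}   OUT={a, d, f}
  B4:   IN={a, d, f}   OUT={a, d, f}
  B5:   IN={a, d, f}   OUT={b, c, d, f}
  B6:   IN={b, c, d, f}   OUT={b, c, f}
  B7:   IN={b, c, f}   OUT={}

Merge at B5: OUT[B5] = IN[B3] ⊔ IN[B6] ⊔ IN[B7] = {b, c, d, f}
Applying B5's transfer function to that OUT value gives IN[B5] (row B5 above).

Answer: {a, d, f}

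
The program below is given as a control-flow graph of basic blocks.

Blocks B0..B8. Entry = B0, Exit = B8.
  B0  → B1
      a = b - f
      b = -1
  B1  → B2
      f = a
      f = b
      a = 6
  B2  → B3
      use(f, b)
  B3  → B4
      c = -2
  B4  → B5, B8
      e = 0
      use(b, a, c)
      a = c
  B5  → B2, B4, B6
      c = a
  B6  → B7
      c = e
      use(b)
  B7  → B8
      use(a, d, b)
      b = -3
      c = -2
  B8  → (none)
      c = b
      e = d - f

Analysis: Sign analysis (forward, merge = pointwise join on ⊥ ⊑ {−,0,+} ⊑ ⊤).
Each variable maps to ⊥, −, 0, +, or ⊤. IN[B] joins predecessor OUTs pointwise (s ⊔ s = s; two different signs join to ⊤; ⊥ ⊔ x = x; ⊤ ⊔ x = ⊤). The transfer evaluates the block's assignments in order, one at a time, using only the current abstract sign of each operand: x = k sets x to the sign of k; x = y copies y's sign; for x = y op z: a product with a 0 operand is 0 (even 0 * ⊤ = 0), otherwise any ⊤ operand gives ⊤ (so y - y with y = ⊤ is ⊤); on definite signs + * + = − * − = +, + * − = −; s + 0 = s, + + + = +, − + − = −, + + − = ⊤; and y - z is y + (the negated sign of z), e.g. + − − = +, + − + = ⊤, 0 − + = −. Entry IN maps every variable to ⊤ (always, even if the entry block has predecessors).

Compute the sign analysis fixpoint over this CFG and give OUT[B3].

Converged values:
  B0:  IN=(all ⊤)  OUT={b:-; rest ⊤}
  B1:  IN={b:-; rest ⊤}  OUT={a:+, b:-, f:-; rest ⊤}
  B2:  IN={b:-, f:-; rest ⊤}  OUT={b:-, f:-; rest ⊤}
  B3:  IN={b:-, f:-; rest ⊤}  OUT={b:-, c:-, f:-; rest ⊤}
  B4:  IN={b:-, c:-, f:-; rest ⊤}  OUT={a:-, b:-, c:-, e:0, f:-; rest ⊤}
  B5:  IN={a:-, b:-, c:-, e:0, f:-; rest ⊤}  OUT={a:-, b:-, c:-, e:0, f:-; rest ⊤}
  B6:  IN={a:-, b:-, c:-, e:0, f:-; rest ⊤}  OUT={a:-, b:-, c:0, e:0, f:-; rest ⊤}
  B7:  IN={a:-, b:-, c:0, e:0, f:-; rest ⊤}  OUT={a:-, b:-, c:-, e:0, f:-; rest ⊤}
  B8:  IN={a:-, b:-, c:-, e:0, f:-; rest ⊤}  OUT={a:-, b:-, c:-, f:-; rest ⊤}

Merge at B3: IN[B3] = OUT[B2] = {a: ⊤, b: -, c: ⊤, d: ⊤, e: ⊤, f: -}
Applying B3's transfer function to that IN value gives OUT[B3] (row B3 above).

Answer: {a: ⊤, b: -, c: -, d: ⊤, e: ⊤, f: -}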